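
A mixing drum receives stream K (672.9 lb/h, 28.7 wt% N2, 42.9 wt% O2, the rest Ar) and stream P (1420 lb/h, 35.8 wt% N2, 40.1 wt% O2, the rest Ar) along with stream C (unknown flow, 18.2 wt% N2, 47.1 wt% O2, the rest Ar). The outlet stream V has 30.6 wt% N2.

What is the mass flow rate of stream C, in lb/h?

492.4 lb/h

Let C be the unknown flow. Total out = 2092.9 + C.
N2 balance: 701.48 + 0.182·C = 0.306·(2092.9 + C)
(0.182 − 0.306)·C = 0.306×2092.9 − 701.48 = -61.055
C = -61.055 / -0.124 = 492.38 lb/h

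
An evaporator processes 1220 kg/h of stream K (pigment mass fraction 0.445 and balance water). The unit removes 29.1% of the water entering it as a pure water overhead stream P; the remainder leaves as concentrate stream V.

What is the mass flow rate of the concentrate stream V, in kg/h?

water entering = 1220×0.555 = 677.1 kg/h; overhead removed = 0.291×677.1 = 197.04 kg/h.
Concentrate = 1220 − 197.04 = 1023 kg/h.

1023 kg/h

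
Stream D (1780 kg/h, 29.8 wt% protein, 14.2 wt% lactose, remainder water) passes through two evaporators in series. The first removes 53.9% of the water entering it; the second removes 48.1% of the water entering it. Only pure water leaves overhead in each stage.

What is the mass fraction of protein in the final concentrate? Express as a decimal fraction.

0.519

water in feed = 1780×0.560 = 996.8 kg/h.
After stage 1: water left = (1−0.539)×996.8 = 459.52; stream total = 1242.7 kg/h.
After stage 2: water left = (1−0.481)×459.52 = 238.49; final concentrate = 1021.7 kg/h.
protein fraction = 530.44/1021.7 = 0.519.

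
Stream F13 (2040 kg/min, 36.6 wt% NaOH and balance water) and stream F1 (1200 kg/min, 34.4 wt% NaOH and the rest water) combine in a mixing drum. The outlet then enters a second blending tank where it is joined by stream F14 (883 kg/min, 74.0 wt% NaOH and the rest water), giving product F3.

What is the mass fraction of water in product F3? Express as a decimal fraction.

0.5603

Overall, product flow = 4123 kg/min.
water in = 2040×0.634 + 1200×0.656 + 883×0.260 = 2310.1 kg/min.
water fraction in F3 = 0.5603.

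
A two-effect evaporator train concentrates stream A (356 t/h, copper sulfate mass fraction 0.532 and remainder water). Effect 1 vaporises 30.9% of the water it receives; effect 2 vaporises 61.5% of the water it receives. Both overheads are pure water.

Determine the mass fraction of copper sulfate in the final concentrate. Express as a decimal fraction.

0.810

water in feed = 356×0.468 = 166.61 t/h.
After stage 1: water left = (1−0.309)×166.61 = 115.13; stream total = 304.52 t/h.
After stage 2: water left = (1−0.615)×115.13 = 44.324; final concentrate = 233.72 t/h.
copper sulfate fraction = 189.39/233.72 = 0.810.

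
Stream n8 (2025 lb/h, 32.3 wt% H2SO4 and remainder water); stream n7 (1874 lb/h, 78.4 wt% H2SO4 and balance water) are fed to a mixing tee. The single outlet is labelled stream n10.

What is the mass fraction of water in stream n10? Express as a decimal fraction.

Total flow out = 2025 + 1874 = 3899 lb/h.
water in = 2025×0.677 + 1874×0.216 = 1775.7 lb/h.
water mass fraction in n10 = 1775.7/3899 = 0.455.

0.455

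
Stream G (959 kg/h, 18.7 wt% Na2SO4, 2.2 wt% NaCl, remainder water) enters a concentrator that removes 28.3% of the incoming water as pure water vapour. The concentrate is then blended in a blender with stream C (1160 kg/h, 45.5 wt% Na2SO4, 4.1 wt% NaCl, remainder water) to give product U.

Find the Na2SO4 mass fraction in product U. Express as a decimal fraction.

Vapour removed = 0.283×0.791×959 = 214.68 kg/h; concentrate = 744.32 kg/h.
Na2SO4 reaching the mixer = 179.33 (from concentrate) + 1160×0.455 = 707.13 kg/h.
Product flow = 744.32 + 1160 = 1904.3 kg/h; Na2SO4 fraction = 0.3713.

0.3713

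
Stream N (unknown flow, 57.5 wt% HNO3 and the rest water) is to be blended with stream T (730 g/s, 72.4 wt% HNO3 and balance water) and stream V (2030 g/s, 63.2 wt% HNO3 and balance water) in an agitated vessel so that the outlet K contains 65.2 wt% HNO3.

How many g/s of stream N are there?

155.3 g/s

Let N be the unknown flow. Total out = 2760 + N.
HNO3 balance: 1811.5 + 0.575·N = 0.652·(2760 + N)
(0.575 − 0.652)·N = 0.652×2760 − 1811.5 = -11.96
N = -11.96 / -0.077 = 155.32 g/s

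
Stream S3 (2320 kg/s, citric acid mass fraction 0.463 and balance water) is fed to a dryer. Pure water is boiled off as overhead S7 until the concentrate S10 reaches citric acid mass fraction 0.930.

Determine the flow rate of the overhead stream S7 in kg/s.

citric acid is conserved: 2320×0.463 = 1074.2 kg/s all reports to the concentrate.
Concentrate = 1074.2/(target fraction) = 1155 kg/s.
Overhead = 2320 − 1155 = 1165 kg/s.

1165 kg/s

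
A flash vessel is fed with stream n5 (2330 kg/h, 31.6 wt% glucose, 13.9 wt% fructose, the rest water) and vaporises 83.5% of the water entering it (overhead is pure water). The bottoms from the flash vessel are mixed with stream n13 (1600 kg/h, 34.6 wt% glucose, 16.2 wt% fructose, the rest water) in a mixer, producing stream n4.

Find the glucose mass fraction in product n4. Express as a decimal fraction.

Vapour removed = 0.835×0.545×2330 = 1060.3 kg/h; concentrate = 1269.7 kg/h.
glucose reaching the mixer = 736.28 (from concentrate) + 1600×0.346 = 1289.9 kg/h.
Product flow = 1269.7 + 1600 = 2869.7 kg/h; glucose fraction = 0.449.

0.449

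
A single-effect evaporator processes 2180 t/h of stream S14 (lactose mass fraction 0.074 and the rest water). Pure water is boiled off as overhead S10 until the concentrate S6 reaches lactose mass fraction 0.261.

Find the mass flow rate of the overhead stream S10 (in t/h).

lactose is conserved: 2180×0.074 = 161.32 t/h all reports to the concentrate.
Concentrate = 161.32/(target fraction) = 618.08 t/h.
Overhead = 2180 − 618.08 = 1561.9 t/h.

1562 t/h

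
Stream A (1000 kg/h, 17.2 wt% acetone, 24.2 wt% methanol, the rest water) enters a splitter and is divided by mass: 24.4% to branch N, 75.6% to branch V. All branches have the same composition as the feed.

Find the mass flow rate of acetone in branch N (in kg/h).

Branch N total = 0.244×1000 = 244 kg/h.
acetone in N = 0.172×244 = 41.968 kg/h.

41.97 kg/h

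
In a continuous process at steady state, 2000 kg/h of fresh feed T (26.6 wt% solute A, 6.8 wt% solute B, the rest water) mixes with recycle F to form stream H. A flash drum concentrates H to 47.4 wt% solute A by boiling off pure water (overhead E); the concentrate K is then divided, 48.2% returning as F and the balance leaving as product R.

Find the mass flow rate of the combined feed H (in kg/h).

Overall solute A balance (none leaves overhead): solute A in fresh feed = solute A in product, i.e. 2000×0.266 = (1−0.482)·K·0.474.
K = 532/(0.474×0.518) = 2166.7 kg/h.
Recycle F = 0.482×2166.7 = 1044.4 kg/h.
Combined feed H = 2000 + 1044.4 = 3044.4 kg/h.

3044 kg/h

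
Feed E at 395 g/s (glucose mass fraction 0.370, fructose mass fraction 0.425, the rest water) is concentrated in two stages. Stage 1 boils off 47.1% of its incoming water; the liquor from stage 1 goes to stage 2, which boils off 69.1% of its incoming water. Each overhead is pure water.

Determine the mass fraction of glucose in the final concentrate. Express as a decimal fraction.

water in feed = 395×0.205 = 80.975 g/s.
After stage 1: water left = (1−0.471)×80.975 = 42.836; stream total = 356.86 g/s.
After stage 2: water left = (1−0.691)×42.836 = 13.236; final concentrate = 327.26 g/s.
glucose fraction = 146.15/327.26 = 0.447.

0.447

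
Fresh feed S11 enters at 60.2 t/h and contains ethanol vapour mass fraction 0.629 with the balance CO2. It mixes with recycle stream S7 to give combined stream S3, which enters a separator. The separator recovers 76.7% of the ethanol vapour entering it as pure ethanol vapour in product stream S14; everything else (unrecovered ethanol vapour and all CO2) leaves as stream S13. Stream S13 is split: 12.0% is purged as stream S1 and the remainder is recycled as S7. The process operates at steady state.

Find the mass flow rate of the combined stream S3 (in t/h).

233.8 t/h

CO2 enters only via S11 and leaves only via the purge: 60.2×0.371 = 0.120×(CO2 in S13), and the separator passes all CO2, so CO2 in S3 = CO2 in S13 = 186.12 t/h.
ethanol vapour in S3: m_A = 60.2×0.629 + (1−0.120)·(1−0.767)·m_A, so m_A = 37.866/0.7950 = 47.632 t/h.
S3 = 47.632 + 186.12 = 233.75 t/h.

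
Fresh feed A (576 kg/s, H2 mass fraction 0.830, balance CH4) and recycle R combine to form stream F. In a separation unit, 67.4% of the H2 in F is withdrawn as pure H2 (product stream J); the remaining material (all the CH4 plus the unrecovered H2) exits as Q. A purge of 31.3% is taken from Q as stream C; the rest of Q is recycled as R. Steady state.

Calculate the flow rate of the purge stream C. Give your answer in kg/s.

CH4 enters only via A and leaves only via the purge: 576×0.170 = 0.313×(CH4 in Q), and the separation unit passes all CH4, so CH4 in F = CH4 in Q = 312.84 kg/s.
H2 in F: m_A = 576×0.830 + (1−0.313)·(1−0.674)·m_A, so m_A = 478.08/0.7760 = 616.05 kg/s.
Q = (1−0.674)×616.05 + 312.84 = 513.68 kg/s.
Purge C = 0.313×513.68 = 160.78 kg/s.

160.8 kg/s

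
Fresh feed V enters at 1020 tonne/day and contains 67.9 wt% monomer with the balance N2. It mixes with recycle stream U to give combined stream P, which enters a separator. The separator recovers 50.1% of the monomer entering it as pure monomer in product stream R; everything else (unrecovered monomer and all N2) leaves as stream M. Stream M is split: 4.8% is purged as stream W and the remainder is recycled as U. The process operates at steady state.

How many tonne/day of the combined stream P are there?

8141 tonne/day

N2 enters only via V and leaves only via the purge: 1020×0.321 = 0.048×(N2 in M), and the separator passes all N2, so N2 in P = N2 in M = 6821.2 tonne/day.
monomer in P: m_A = 1020×0.679 + (1−0.048)·(1−0.501)·m_A, so m_A = 692.58/0.5250 = 1319.3 tonne/day.
P = 1319.3 + 6821.2 = 8140.6 tonne/day.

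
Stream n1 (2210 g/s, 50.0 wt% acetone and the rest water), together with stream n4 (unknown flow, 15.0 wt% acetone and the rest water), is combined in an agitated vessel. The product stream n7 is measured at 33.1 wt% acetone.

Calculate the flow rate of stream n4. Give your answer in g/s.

Let n4 be the unknown flow. Total out = 2210 + n4.
acetone balance: 1105 + 0.150·n4 = 0.331·(2210 + n4)
(0.150 − 0.331)·n4 = 0.331×2210 − 1105 = -373.49
n4 = -373.49 / -0.181 = 2063.5 g/s

2063 g/s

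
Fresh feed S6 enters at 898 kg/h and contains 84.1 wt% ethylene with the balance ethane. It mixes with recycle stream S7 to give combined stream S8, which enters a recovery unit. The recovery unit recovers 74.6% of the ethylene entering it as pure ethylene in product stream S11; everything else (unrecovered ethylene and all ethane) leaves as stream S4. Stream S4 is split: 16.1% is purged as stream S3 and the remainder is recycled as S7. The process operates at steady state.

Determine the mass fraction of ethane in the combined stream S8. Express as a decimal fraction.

0.480

ethane enters only via S6 and leaves only via the purge: 898×0.159 = 0.161×(ethane in S4), and the recovery unit passes all ethane, so ethane in S8 = ethane in S4 = 886.84 kg/h.
ethylene in S8: m_A = 898×0.841 + (1−0.161)·(1−0.746)·m_A, so m_A = 755.22/0.7869 = 959.75 kg/h.
S8 = 959.75 + 886.84 = 1846.6 kg/h.
ethane fraction in S8 = 886.84/1846.6 = 0.480.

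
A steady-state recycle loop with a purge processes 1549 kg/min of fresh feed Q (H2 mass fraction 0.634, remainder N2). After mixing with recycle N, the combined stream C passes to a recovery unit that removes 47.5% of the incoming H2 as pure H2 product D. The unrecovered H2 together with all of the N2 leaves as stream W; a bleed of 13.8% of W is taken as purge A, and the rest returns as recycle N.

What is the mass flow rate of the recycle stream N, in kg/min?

N2 enters only via Q and leaves only via the purge: 1549×0.366 = 0.138×(N2 in W), and the recovery unit passes all N2, so N2 in C = N2 in W = 4108.2 kg/min.
H2 in C: m_A = 1549×0.634 + (1−0.138)·(1−0.475)·m_A, so m_A = 982.07/0.5474 = 1793.9 kg/min.
W = (1−0.475)×1793.9 + 4108.2 = 5050 kg/min.
Recycle N = (1−0.138)×5050 = 4353.1 kg/min.

4353 kg/min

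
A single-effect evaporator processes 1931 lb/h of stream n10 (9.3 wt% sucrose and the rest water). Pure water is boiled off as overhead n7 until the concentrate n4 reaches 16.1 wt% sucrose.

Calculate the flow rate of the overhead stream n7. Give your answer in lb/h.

sucrose is conserved: 1931×0.093 = 179.58 lb/h all reports to the concentrate.
Concentrate = 179.58/(target fraction) = 1115.4 lb/h.
Overhead = 1931 − 1115.4 = 815.58 lb/h.

815.6 lb/h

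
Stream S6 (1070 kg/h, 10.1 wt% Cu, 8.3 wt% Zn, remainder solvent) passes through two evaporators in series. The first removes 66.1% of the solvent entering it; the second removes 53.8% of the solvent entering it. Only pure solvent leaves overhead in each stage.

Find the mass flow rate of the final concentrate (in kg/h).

solvent in feed = 1070×0.816 = 873.12 kg/h.
After stage 1: solvent left = (1−0.661)×873.12 = 295.99; stream total = 492.87 kg/h.
After stage 2: solvent left = (1−0.538)×295.99 = 136.75; final concentrate = 333.63 kg/h.

333.6 kg/h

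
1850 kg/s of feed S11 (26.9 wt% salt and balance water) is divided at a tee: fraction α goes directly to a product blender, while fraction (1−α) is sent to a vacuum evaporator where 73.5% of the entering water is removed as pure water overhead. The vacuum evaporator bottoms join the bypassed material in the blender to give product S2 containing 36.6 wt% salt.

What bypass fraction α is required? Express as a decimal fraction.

0.507

All 1850×0.269 = 497.65 kg/s of salt reaches S2, so S2 = 497.65/0.366 = 1359.7 kg/s and vapour = 490.3 kg/s.
The evaporator receives (1−α)·1850 of feed at 0.731 water and removes 0.735 of that water:
0.735×0.731×(1−α)×1850 = 490.3
(1−α) = 490.3/993.98 = 0.4933;  α = 0.5067.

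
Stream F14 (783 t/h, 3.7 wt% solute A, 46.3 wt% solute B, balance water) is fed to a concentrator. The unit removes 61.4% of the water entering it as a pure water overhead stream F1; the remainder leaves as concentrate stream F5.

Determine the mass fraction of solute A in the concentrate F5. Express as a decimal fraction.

solute A is not removed: 783×0.037 = 28.971 t/h of solute A enters F5.
water entering = 783×0.500 = 391.5 t/h; overhead removed = 0.614×391.5 = 240.38 t/h.
Concentrate = 783 − 240.38 = 542.62 t/h.
Mass fraction = 28.971/542.62 = 0.0534.

0.0534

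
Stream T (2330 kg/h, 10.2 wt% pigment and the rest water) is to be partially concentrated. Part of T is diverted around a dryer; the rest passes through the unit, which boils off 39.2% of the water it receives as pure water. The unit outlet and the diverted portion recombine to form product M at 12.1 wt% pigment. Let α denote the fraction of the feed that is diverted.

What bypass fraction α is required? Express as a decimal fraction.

All 2330×0.102 = 237.66 kg/h of pigment reaches M, so M = 237.66/0.121 = 1964.1 kg/h and vapour = 365.87 kg/h.
The evaporator receives (1−α)·2330 of feed at 0.898 water and removes 0.392 of that water:
0.392×0.898×(1−α)×2330 = 365.87
(1−α) = 365.87/820.2 = 0.4461;  α = 0.5539.

0.554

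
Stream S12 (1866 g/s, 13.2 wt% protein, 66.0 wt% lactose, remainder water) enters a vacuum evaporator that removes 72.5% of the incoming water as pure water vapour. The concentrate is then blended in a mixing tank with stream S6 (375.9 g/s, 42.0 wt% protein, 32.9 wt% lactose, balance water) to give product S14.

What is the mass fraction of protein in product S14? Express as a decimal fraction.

Vapour removed = 0.725×0.208×1866 = 281.39 g/s; concentrate = 1584.6 g/s.
protein reaching the mixer = 246.31 (from concentrate) + 375.9×0.420 = 404.19 g/s.
Product flow = 1584.6 + 375.9 = 1960.5 g/s; protein fraction = 0.2062.

0.2062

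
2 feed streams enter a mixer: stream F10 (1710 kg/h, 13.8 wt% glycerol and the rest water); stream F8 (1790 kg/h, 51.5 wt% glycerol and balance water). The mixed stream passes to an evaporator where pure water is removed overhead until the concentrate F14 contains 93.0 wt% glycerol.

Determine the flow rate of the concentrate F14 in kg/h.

1245 kg/h

glycerol entering = 1710×0.138 + 1790×0.515 = 1157.8 kg/h.
All glycerol reports to F14, so F14 = 1157.8/0.930 = 1245 kg/h.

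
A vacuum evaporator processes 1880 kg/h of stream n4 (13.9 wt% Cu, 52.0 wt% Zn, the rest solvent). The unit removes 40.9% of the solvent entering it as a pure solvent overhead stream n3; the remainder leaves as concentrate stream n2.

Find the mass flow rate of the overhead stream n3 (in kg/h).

262.2 kg/h

solvent entering = 1880×0.341 = 641.08 kg/h; overhead removed = 0.409×641.08 = 262.2 kg/h.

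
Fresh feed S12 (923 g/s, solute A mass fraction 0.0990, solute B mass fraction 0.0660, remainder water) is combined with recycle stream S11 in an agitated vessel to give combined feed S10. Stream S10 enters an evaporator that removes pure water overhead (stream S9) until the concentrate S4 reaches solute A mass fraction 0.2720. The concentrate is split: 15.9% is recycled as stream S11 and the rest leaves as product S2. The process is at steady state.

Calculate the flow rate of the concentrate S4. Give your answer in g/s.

399.5 g/s

Overall solute A balance (none leaves overhead): solute A in fresh feed = solute A in product, i.e. 923×0.099 = (1−0.159)·S4·0.272.
S4 = 91.377/(0.272×0.841) = 399.46 g/s.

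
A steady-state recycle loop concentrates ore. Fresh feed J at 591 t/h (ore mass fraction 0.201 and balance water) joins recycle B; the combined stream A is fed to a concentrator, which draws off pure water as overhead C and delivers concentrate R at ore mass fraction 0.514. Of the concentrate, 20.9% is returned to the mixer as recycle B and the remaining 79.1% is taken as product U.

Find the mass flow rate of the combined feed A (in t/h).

652.1 t/h

Overall ore balance (none leaves overhead): ore in fresh feed = ore in product, i.e. 591×0.201 = (1−0.209)·R·0.514.
R = 118.79/(0.514×0.791) = 292.18 t/h.
Recycle B = 0.209×292.18 = 61.065 t/h.
Combined feed A = 591 + 61.065 = 652.06 t/h.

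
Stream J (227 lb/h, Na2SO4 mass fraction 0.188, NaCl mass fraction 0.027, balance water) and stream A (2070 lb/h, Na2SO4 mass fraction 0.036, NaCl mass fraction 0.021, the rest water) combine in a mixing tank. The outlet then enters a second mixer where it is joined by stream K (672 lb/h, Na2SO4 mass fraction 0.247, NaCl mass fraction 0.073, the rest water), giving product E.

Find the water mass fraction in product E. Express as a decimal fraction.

Overall, product flow = 2969 lb/h.
water in = 227×0.785 + 2070×0.943 + 672×0.680 = 2587.2 lb/h.
water fraction in E = 0.871.

0.871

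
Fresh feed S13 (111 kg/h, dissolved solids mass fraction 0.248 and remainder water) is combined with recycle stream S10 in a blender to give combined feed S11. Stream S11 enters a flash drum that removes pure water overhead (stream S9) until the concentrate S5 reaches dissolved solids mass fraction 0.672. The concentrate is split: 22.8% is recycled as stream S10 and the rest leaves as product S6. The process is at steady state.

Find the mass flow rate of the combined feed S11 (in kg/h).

Overall dissolved solids balance (none leaves overhead): dissolved solids in fresh feed = dissolved solids in product, i.e. 111×0.248 = (1−0.228)·S5·0.672.
S5 = 27.528/(0.672×0.772) = 53.063 kg/h.
Recycle S10 = 0.228×53.063 = 12.098 kg/h.
Combined feed S11 = 111 + 12.098 = 123.1 kg/h.

123.1 kg/h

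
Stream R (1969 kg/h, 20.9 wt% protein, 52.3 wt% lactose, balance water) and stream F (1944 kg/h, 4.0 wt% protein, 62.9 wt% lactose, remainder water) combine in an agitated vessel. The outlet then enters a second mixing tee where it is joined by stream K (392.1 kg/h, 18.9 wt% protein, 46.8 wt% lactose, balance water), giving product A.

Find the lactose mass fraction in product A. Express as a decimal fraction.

Overall, product flow = 4305.1 kg/h.
lactose in = 1969×0.523 + 1944×0.629 + 392.1×0.468 = 2436.1 kg/h.
lactose fraction in A = 0.566.

0.566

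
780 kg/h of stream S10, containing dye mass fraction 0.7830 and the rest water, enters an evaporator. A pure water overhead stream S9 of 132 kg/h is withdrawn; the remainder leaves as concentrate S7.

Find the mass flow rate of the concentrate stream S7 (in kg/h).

Concentrate = 780 − 132 = 648 kg/h.

648 kg/h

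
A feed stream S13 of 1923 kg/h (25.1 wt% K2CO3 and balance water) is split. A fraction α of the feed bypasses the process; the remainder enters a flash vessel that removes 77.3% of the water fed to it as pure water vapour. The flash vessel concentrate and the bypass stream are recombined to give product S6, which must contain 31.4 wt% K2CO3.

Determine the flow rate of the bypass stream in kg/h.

All 1923×0.251 = 482.67 kg/h of K2CO3 reaches S6, so S6 = 482.67/0.314 = 1537.2 kg/h and vapour = 385.82 kg/h.
The evaporator receives (1−α)·1923 of feed at 0.749 water and removes 0.773 of that water:
0.773×0.749×(1−α)×1923 = 385.82
(1−α) = 385.82/1113.4 = 0.3465;  α = 0.6535.
Bypass flow = 0.6535×1923 = 1256.6 kg/h.

1257 kg/h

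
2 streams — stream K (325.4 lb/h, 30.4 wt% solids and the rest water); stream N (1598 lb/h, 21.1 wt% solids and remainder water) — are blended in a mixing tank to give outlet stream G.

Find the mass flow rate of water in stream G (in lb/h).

water out = water in = 325.4×0.696 + 1598×0.789 = 1487.3 lb/h.

1487 lb/h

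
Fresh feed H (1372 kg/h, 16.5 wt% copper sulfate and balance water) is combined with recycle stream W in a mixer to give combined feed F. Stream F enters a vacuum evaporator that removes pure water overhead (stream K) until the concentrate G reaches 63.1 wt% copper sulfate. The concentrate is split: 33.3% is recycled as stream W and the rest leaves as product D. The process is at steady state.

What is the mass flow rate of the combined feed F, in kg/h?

1551 kg/h

Overall copper sulfate balance (none leaves overhead): copper sulfate in fresh feed = copper sulfate in product, i.e. 1372×0.165 = (1−0.333)·G·0.631.
G = 226.38/(0.631×0.667) = 537.88 kg/h.
Recycle W = 0.333×537.88 = 179.11 kg/h.
Combined feed F = 1372 + 179.11 = 1551.1 kg/h.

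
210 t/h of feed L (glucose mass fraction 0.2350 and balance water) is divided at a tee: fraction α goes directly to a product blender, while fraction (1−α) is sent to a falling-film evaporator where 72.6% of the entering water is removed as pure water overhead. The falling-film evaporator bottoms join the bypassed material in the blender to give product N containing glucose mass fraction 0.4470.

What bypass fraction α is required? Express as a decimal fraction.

0.146

All 210×0.235 = 49.35 t/h of glucose reaches N, so N = 49.35/0.447 = 110.4 t/h and vapour = 99.597 t/h.
The evaporator receives (1−α)·210 of feed at 0.765 water and removes 0.726 of that water:
0.726×0.765×(1−α)×210 = 99.597
(1−α) = 99.597/116.63 = 0.8539;  α = 0.1461.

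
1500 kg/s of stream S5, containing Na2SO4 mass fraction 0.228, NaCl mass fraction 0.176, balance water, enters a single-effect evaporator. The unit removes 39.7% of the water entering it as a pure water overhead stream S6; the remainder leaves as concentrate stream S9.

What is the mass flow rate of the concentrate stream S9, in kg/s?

1145 kg/s

water entering = 1500×0.596 = 894 kg/s; overhead removed = 0.397×894 = 354.92 kg/s.
Concentrate = 1500 − 354.92 = 1145.1 kg/s.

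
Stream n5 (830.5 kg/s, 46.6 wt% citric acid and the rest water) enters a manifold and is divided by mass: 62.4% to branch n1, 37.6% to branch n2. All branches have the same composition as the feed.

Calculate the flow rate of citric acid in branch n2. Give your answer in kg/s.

Branch n2 total = 0.376×830.5 = 312.27 kg/s.
citric acid in n2 = 0.466×312.27 = 145.52 kg/s.

145.5 kg/s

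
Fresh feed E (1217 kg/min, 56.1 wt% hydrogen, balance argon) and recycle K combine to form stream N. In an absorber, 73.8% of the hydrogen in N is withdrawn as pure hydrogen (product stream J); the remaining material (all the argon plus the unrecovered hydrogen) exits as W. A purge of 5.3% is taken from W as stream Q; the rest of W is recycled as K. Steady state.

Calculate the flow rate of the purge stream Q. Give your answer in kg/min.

argon enters only via E and leaves only via the purge: 1217×0.439 = 0.053×(argon in W), and the absorber passes all argon, so argon in N = argon in W = 10080 kg/min.
hydrogen in N: m_A = 1217×0.561 + (1−0.053)·(1−0.738)·m_A, so m_A = 682.74/0.7519 = 908.03 kg/min.
W = (1−0.738)×908.03 + 10080 = 10318 kg/min.
Purge Q = 0.053×10318 = 546.87 kg/min.

546.9 kg/min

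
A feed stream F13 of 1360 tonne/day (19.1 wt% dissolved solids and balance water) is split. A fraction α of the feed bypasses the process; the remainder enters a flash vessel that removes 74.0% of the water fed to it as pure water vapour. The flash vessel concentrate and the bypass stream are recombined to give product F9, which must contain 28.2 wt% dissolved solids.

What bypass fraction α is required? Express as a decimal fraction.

0.461

All 1360×0.191 = 259.76 tonne/day of dissolved solids reaches F9, so F9 = 259.76/0.282 = 921.13 tonne/day and vapour = 438.87 tonne/day.
The evaporator receives (1−α)·1360 of feed at 0.809 water and removes 0.740 of that water:
0.740×0.809×(1−α)×1360 = 438.87
(1−α) = 438.87/814.18 = 0.5390;  α = 0.4610.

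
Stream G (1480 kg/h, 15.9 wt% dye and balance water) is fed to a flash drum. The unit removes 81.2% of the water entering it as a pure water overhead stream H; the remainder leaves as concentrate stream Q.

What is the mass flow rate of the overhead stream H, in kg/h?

water entering = 1480×0.841 = 1244.7 kg/h; overhead removed = 0.812×1244.7 = 1010.7 kg/h.

1011 kg/h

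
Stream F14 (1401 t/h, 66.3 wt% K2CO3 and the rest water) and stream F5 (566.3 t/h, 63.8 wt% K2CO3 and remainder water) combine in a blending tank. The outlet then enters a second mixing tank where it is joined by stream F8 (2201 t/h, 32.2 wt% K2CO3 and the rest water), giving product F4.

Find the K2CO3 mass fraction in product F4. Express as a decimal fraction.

Overall, product flow = 4168.3 t/h.
K2CO3 in = 1401×0.663 + 566.3×0.638 + 2201×0.322 = 1998.9 t/h.
K2CO3 fraction in F4 = 0.480.

0.480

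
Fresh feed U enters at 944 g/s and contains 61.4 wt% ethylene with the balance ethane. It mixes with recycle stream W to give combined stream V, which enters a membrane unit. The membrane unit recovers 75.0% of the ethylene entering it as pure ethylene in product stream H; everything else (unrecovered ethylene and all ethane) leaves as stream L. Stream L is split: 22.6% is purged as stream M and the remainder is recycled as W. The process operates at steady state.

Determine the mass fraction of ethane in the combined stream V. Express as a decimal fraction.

ethane enters only via U and leaves only via the purge: 944×0.386 = 0.226×(ethane in L), and the membrane unit passes all ethane, so ethane in V = ethane in L = 1612.3 g/s.
ethylene in V: m_A = 944×0.614 + (1−0.226)·(1−0.750)·m_A, so m_A = 579.62/0.8065 = 718.68 g/s.
V = 718.68 + 1612.3 = 2331 g/s.
ethane fraction in V = 1612.3/2331 = 0.6917.

0.6917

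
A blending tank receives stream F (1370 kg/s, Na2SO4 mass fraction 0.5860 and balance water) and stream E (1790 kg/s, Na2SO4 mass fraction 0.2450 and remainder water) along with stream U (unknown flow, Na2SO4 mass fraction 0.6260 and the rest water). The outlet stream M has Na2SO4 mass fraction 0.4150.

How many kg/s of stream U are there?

331.9 kg/s

Let U be the unknown flow. Total out = 3160 + U.
Na2SO4 balance: 1241.4 + 0.626·U = 0.415·(3160 + U)
(0.626 − 0.415)·U = 0.415×3160 − 1241.4 = 70.03
U = 70.03 / 0.211 = 331.9 kg/s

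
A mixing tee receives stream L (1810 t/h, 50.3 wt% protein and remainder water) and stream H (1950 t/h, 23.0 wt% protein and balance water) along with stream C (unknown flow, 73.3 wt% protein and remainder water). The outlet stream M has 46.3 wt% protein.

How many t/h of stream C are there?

Let C be the unknown flow. Total out = 3760 + C.
protein balance: 1358.9 + 0.733·C = 0.463·(3760 + C)
(0.733 − 0.463)·C = 0.463×3760 − 1358.9 = 381.95
C = 381.95 / 0.270 = 1414.6 t/h

1415 t/h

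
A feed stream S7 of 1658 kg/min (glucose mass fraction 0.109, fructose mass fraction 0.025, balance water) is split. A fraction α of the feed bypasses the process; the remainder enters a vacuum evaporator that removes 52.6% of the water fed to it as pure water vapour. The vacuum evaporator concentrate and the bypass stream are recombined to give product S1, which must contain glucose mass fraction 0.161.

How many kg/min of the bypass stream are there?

All 1658×0.109 = 180.72 kg/min of glucose reaches S1, so S1 = 180.72/0.161 = 1122.5 kg/min and vapour = 535.5 kg/min.
The evaporator receives (1−α)·1658 of feed at 0.866 water and removes 0.526 of that water:
0.526×0.866×(1−α)×1658 = 535.5
(1−α) = 535.5/755.25 = 0.7090;  α = 0.2910.
Bypass flow = 0.2910×1658 = 482.4 kg/min.

482.4 kg/min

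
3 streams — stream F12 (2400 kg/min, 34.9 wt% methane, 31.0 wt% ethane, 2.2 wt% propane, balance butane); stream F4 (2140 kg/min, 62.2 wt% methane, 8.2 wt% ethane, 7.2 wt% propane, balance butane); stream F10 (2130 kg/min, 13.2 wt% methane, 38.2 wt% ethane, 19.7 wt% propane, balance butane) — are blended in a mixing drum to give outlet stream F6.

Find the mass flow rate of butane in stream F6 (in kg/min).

1861 kg/min

butane out = butane in = 2400×0.319 + 2140×0.224 + 2130×0.289 = 1860.5 kg/min.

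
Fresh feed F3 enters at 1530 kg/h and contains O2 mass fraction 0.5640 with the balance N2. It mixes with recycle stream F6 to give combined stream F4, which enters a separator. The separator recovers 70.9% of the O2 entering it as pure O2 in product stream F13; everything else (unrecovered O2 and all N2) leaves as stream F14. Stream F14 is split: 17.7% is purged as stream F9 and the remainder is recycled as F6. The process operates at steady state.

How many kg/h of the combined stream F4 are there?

N2 enters only via F3 and leaves only via the purge: 1530×0.436 = 0.177×(N2 in F14), and the separator passes all N2, so N2 in F4 = N2 in F14 = 3768.8 kg/h.
O2 in F4: m_A = 1530×0.564 + (1−0.177)·(1−0.709)·m_A, so m_A = 862.92/0.7605 = 1134.7 kg/h.
F4 = 1134.7 + 3768.8 = 4903.5 kg/h.

4903 kg/h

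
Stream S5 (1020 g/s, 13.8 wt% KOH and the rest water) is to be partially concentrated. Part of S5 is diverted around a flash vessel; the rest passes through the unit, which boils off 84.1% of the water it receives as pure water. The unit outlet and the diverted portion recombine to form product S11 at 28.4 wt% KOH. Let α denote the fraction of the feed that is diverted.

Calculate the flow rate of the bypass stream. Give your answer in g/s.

All 1020×0.138 = 140.76 g/s of KOH reaches S11, so S11 = 140.76/0.284 = 495.63 g/s and vapour = 524.37 g/s.
The evaporator receives (1−α)·1020 of feed at 0.862 water and removes 0.841 of that water:
0.841×0.862×(1−α)×1020 = 524.37
(1−α) = 524.37/739.44 = 0.7091;  α = 0.2909.
Bypass flow = 0.2909×1020 = 296.68 g/s.

296.7 g/s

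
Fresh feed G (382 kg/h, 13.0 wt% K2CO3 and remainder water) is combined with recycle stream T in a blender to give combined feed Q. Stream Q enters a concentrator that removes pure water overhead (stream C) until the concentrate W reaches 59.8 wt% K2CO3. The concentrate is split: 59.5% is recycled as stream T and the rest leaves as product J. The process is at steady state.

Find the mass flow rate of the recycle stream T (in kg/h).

Overall K2CO3 balance (none leaves overhead): K2CO3 in fresh feed = K2CO3 in product, i.e. 382×0.130 = (1−0.595)·W·0.598.
W = 49.66/(0.598×0.405) = 205.05 kg/h.
Recycle T = 0.595×205.05 = 122 kg/h.

122 kg/h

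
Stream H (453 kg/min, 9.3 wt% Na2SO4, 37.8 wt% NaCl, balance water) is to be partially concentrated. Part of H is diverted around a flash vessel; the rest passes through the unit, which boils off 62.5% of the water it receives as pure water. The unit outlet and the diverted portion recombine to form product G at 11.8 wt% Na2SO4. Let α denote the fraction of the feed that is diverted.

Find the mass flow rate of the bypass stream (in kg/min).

All 453×0.093 = 42.129 kg/min of Na2SO4 reaches G, so G = 42.129/0.118 = 357.03 kg/min and vapour = 95.975 kg/min.
The evaporator receives (1−α)·453 of feed at 0.529 water and removes 0.625 of that water:
0.625×0.529×(1−α)×453 = 95.975
(1−α) = 95.975/149.77 = 0.6408;  α = 0.3592.
Bypass flow = 0.3592×453 = 162.72 kg/min.

162.7 kg/min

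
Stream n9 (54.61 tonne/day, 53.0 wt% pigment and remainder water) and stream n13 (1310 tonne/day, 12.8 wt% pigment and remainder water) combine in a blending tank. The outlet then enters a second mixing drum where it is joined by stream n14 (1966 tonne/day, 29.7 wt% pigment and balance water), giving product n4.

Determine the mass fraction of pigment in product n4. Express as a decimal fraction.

0.234

Overall, product flow = 3330.6 tonne/day.
pigment in = 54.61×0.530 + 1310×0.128 + 1966×0.297 = 780.53 tonne/day.
pigment fraction in n4 = 0.234.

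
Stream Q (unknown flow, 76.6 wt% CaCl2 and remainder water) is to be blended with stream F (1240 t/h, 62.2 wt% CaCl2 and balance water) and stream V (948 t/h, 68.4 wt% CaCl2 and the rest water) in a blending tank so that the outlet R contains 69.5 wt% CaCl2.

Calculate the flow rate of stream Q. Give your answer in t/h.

Let Q be the unknown flow. Total out = 2188 + Q.
CaCl2 balance: 1419.7 + 0.766·Q = 0.695·(2188 + Q)
(0.766 − 0.695)·Q = 0.695×2188 − 1419.7 = 100.95
Q = 100.95 / 0.071 = 1421.8 t/h

1422 t/h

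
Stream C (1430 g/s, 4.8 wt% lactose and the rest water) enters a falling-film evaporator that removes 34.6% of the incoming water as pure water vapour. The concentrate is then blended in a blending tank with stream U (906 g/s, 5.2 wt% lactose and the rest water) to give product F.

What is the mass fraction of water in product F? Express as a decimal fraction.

0.938

Vapour removed = 0.346×0.952×1430 = 471.03 g/s; concentrate = 958.97 g/s.
water reaching the mixer = 890.33 (from concentrate) + 906×0.948 = 1749.2 g/s.
Product flow = 958.97 + 906 = 1865 g/s; water fraction = 0.938.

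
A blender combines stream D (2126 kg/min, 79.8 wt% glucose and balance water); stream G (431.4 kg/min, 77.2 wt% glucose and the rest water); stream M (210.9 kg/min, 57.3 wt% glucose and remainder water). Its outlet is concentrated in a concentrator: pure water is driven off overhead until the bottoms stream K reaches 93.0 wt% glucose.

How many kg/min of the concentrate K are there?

glucose entering = 2126×0.798 + 431.4×0.772 + 210.9×0.573 = 2150.4 kg/min.
All glucose reports to K, so K = 2150.4/0.930 = 2312.3 kg/min.

2312 kg/min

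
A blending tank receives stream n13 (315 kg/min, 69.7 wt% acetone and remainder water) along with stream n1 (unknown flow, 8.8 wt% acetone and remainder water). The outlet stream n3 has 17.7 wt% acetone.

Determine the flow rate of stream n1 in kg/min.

1840 kg/min

Let n1 be the unknown flow. Total out = 315 + n1.
acetone balance: 219.55 + 0.088·n1 = 0.177·(315 + n1)
(0.088 − 0.177)·n1 = 0.177×315 − 219.55 = -163.8
n1 = -163.8 / -0.089 = 1840.4 kg/min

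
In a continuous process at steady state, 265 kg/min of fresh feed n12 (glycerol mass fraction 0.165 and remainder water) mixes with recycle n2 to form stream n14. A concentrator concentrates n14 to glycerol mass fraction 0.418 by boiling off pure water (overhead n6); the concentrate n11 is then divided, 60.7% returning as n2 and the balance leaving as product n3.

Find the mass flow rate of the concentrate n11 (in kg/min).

266.2 kg/min

Overall glycerol balance (none leaves overhead): glycerol in fresh feed = glycerol in product, i.e. 265×0.165 = (1−0.607)·n11·0.418.
n11 = 43.725/(0.418×0.393) = 266.17 kg/min.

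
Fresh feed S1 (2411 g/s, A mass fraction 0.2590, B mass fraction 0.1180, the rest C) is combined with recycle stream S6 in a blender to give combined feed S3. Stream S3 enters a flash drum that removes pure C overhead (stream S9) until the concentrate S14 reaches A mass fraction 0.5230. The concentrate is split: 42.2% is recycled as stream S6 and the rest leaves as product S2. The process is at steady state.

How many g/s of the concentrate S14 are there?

Overall A balance (none leaves overhead): A in fresh feed = A in product, i.e. 2411×0.259 = (1−0.422)·S14·0.523.
S14 = 624.45/(0.523×0.578) = 2065.7 g/s.

2066 g/s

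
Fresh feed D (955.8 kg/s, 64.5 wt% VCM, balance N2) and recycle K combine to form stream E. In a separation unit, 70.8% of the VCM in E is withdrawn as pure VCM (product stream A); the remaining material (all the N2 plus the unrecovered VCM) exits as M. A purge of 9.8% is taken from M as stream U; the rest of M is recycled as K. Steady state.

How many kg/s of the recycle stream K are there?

N2 enters only via D and leaves only via the purge: 955.8×0.355 = 0.098×(N2 in M), and the separation unit passes all N2, so N2 in E = N2 in M = 3462.3 kg/s.
VCM in E: m_A = 955.8×0.645 + (1−0.098)·(1−0.708)·m_A, so m_A = 616.49/0.7366 = 836.92 kg/s.
M = (1−0.708)×836.92 + 3462.3 = 3706.7 kg/s.
Recycle K = (1−0.098)×3706.7 = 3343.5 kg/s.

3343 kg/s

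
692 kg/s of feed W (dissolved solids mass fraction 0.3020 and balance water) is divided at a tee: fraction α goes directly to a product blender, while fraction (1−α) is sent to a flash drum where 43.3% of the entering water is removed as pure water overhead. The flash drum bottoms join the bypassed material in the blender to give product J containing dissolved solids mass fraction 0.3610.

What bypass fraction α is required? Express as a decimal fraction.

0.459

All 692×0.302 = 208.98 kg/s of dissolved solids reaches J, so J = 208.98/0.361 = 578.9 kg/s and vapour = 113.1 kg/s.
The evaporator receives (1−α)·692 of feed at 0.698 water and removes 0.433 of that water:
0.433×0.698×(1−α)×692 = 113.1
(1−α) = 113.1/209.15 = 0.5408;  α = 0.4592.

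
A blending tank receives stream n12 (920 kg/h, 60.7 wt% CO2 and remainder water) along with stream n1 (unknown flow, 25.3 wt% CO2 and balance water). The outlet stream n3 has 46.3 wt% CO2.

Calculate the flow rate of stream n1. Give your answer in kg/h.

630.9 kg/h

Let n1 be the unknown flow. Total out = 920 + n1.
CO2 balance: 558.44 + 0.253·n1 = 0.463·(920 + n1)
(0.253 − 0.463)·n1 = 0.463×920 − 558.44 = -132.48
n1 = -132.48 / -0.210 = 630.86 kg/h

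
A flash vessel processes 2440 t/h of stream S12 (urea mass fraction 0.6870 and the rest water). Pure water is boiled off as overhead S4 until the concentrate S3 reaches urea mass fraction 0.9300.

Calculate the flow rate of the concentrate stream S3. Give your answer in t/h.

urea is conserved: 2440×0.687 = 1676.3 t/h all reports to the concentrate.
Concentrate = 1676.3/(target fraction) = 1802.5 t/h.

1802 t/h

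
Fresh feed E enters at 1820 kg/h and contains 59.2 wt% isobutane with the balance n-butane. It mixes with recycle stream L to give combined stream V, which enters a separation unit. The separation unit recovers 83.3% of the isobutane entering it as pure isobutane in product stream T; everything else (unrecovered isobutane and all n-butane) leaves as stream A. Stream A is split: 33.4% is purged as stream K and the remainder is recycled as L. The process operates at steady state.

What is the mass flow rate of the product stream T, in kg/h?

isobutane in V: m_A = 1820×0.592 + (1−0.334)·(1−0.833)·m_A, so m_A = 1077.4/0.8888 = 1212.3 kg/h.
Product T = 0.833×1212.3 = 1009.8 kg/h.

1010 kg/h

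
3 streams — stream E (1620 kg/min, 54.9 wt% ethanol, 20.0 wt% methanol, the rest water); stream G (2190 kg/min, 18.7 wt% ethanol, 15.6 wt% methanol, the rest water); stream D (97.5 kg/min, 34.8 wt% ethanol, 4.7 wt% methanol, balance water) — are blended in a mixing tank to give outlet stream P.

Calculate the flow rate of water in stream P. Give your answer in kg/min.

water out = water in = 1620×0.251 + 2190×0.657 + 97.5×0.605 = 1904.4 kg/min.

1904 kg/min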